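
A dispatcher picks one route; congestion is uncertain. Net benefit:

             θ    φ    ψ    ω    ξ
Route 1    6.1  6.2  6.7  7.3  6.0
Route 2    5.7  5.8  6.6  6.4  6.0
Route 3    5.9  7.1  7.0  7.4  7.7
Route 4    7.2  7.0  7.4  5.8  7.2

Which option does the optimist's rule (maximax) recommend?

Route 3

Row maxima: Route 1=7.3, Route 2=6.6, Route 3=7.7, Route 4=7.4
Best best-case = 7.7 → Route 3.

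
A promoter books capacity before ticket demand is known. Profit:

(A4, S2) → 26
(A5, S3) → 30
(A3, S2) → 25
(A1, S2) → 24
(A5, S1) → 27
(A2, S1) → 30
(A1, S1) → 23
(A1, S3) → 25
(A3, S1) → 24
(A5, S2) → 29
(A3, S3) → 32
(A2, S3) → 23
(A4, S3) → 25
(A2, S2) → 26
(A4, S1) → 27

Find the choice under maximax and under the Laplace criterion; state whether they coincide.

Row maxima: A1=25, A2=30, A3=32, A4=27, A5=30
Best best-case = 32 → A3.
Row averages: A1=24, A2=79/3, A3=27, A4=26, A5=86/3
Highest average = 86/3 → A5.

maximax → A3; laplace → A5 (disagree)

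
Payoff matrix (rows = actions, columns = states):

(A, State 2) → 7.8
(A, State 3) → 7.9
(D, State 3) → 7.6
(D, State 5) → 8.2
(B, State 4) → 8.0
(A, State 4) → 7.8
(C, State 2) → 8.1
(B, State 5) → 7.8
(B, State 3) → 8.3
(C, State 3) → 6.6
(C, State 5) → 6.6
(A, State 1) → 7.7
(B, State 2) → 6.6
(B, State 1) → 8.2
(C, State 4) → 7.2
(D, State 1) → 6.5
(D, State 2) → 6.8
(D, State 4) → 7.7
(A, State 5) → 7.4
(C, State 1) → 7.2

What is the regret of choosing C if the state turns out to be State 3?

1.7

Best payoff under State 3 is 8.3.
Regret = 8.3 − 6.6 = 1.7.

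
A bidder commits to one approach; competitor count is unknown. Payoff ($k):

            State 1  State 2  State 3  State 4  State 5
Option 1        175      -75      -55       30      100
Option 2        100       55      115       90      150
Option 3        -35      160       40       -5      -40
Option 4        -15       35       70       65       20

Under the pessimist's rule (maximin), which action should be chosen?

Row minima: Option 1=-75, Option 2=55, Option 3=-40, Option 4=-15
Best worst-case = 55 → Option 2.

Option 2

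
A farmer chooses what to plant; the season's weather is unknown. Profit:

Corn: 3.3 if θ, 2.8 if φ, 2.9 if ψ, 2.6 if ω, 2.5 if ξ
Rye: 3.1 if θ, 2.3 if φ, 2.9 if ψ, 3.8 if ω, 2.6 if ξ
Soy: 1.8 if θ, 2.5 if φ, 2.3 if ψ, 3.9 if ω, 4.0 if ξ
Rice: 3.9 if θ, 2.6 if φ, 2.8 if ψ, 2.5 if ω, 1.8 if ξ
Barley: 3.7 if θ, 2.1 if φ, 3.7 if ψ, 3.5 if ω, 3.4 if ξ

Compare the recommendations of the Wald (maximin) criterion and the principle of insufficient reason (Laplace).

Row minima: Corn=2.5, Rye=2.3, Soy=1.8, Rice=1.8, Barley=2.1
Best worst-case = 2.5 → Corn.
Row averages: Corn=2.82, Rye=2.94, Soy=2.9, Rice=2.72, Barley=3.28
Highest average = 3.28 → Barley.

maximin → Corn; laplace → Barley (disagree)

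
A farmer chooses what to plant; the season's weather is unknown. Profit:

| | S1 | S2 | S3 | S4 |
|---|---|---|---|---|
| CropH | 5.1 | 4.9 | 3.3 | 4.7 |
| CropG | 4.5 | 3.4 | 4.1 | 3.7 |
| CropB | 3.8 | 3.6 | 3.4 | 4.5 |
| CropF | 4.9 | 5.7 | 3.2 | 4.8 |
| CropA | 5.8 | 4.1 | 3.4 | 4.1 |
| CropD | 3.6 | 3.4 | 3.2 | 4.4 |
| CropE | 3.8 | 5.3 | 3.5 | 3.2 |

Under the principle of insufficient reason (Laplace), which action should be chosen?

Row averages: CropH=4.5, CropG=3.925, CropB=3.825, CropF=4.65, CropA=4.35, CropD=3.65, CropE=3.95
Highest average = 4.65 → CropF.

CropF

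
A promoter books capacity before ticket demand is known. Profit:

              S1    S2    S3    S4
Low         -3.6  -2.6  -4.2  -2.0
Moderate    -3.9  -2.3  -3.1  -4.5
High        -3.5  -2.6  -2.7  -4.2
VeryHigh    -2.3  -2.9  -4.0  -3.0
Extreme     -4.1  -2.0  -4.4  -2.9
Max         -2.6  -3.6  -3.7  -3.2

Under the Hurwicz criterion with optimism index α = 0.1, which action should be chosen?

Low: 0.1·(-2.0) + 0.9·(-4.2) = -3.98
Moderate: 0.1·(-2.3) + 0.9·(-4.5) = -4.28
High: 0.1·(-2.6) + 0.9·(-4.2) = -4.04
VeryHigh: 0.1·(-2.3) + 0.9·(-4.0) = -3.83
Extreme: 0.1·(-2.0) + 0.9·(-4.4) = -4.16
Max: 0.1·(-2.6) + 0.9·(-3.7) = -3.59
Highest Hurwicz score = -3.59 → Max.

Max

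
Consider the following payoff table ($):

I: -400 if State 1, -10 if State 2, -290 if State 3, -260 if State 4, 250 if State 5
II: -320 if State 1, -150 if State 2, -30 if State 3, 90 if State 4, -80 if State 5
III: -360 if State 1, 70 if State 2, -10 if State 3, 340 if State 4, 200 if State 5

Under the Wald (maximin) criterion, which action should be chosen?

Row minima: I=-400, II=-320, III=-360
Best worst-case = -320 → II.

II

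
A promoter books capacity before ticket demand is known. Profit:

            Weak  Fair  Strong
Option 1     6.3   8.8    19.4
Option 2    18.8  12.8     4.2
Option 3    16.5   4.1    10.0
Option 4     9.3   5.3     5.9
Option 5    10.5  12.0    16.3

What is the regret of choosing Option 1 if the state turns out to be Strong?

Best payoff under Strong is 19.4.
Regret = 19.4 − 19.4 = 0.0.

0.0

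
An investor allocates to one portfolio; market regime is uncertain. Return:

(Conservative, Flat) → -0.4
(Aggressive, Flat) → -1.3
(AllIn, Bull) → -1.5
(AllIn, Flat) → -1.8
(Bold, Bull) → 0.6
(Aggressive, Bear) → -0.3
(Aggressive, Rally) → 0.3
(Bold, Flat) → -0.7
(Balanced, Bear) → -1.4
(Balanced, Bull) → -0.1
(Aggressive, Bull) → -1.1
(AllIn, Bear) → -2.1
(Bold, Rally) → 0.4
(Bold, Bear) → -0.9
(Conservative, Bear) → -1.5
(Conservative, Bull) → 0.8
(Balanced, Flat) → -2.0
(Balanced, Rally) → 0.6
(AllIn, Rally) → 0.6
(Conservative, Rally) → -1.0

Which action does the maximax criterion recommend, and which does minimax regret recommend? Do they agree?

Row maxima: Conservative=0.8, Balanced=0.6, Aggressive=0.3, Bold=0.6, AllIn=0.6
Best best-case = 0.8 → Conservative.
Column bests: Bear=-0.3, Flat=-0.4, Bull=0.8, Rally=0.6.
Conservative regrets: 1.2, 0.0, 0.0, 1.6 → max 1.6
Balanced regrets: 1.1, 1.6, 0.9, 0.0 → max 1.6
Aggressive regrets: 0.0, 0.9, 1.9, 0.3 → max 1.9
Bold regrets: 0.6, 0.3, 0.2, 0.2 → max 0.6
AllIn regrets: 1.8, 1.4, 2.3, 0.0 → max 2.3
Smallest max regret = 0.6 → Bold.

maximax → Conservative; minimax regret → Bold (disagree)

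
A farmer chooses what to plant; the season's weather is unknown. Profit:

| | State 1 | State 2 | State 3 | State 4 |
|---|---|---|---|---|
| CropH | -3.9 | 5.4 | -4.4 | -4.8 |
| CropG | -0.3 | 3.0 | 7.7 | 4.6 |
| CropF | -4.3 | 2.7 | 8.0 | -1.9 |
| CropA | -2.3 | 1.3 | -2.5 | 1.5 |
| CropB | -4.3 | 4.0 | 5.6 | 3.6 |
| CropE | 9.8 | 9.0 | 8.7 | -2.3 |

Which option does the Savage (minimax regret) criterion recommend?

CropE

Column bests: State 1=9.8, State 2=9.0, State 3=8.7, State 4=4.6.
CropH regrets: 13.7, 3.6, 13.1, 9.4 → max 13.7
CropG regrets: 10.1, 6.0, 1.0, 0.0 → max 10.1
CropF regrets: 14.1, 6.3, 0.7, 6.5 → max 14.1
CropA regrets: 12.1, 7.7, 11.2, 3.1 → max 12.1
CropB regrets: 14.1, 5.0, 3.1, 1.0 → max 14.1
CropE regrets: 0.0, 0.0, 0.0, 6.9 → max 6.9
Smallest max regret = 6.9 → CropE.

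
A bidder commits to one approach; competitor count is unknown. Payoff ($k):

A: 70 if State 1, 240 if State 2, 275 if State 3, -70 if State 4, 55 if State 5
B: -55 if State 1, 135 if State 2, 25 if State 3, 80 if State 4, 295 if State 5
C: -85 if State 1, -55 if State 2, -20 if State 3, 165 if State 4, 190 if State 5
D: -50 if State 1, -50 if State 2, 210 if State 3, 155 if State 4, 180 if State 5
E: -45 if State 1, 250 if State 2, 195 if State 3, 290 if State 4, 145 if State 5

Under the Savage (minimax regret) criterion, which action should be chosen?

E

Column bests: State 1=70, State 2=250, State 3=275, State 4=290, State 5=295.
A regrets: 0, 10, 0, 360, 240 → max 360
B regrets: 125, 115, 250, 210, 0 → max 250
C regrets: 155, 305, 295, 125, 105 → max 305
D regrets: 120, 300, 65, 135, 115 → max 300
E regrets: 115, 0, 80, 0, 150 → max 150
Smallest max regret = 150 → E.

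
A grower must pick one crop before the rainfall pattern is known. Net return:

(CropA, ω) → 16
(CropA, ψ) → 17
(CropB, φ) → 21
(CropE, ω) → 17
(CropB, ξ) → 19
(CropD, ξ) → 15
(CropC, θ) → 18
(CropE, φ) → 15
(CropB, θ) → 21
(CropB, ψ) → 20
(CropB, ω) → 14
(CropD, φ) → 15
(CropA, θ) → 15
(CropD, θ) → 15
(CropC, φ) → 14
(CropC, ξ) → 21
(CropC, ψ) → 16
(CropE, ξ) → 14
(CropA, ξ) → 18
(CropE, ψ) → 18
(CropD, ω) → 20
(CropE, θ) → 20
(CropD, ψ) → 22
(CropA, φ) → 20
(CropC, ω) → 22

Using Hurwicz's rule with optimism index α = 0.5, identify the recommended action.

CropD

CropC: 0.5·22 + 0.5·14 = 18
CropB: 0.5·21 + 0.5·14 = 17.5
CropE: 0.5·20 + 0.5·14 = 17
CropA: 0.5·20 + 0.5·15 = 17.5
CropD: 0.5·22 + 0.5·15 = 18.5
Highest Hurwicz score = 18.5 → CropD.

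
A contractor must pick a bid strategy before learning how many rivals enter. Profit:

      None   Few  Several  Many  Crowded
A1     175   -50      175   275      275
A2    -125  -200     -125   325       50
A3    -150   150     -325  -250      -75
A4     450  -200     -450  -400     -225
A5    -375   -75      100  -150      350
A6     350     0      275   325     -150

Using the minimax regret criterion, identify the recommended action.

Column bests: None=450, Few=150, Several=275, Many=325, Crowded=350.
A1 regrets: 275, 200, 100, 50, 75 → max 275
A2 regrets: 575, 350, 400, 0, 300 → max 575
A3 regrets: 600, 0, 600, 575, 425 → max 600
A4 regrets: 0, 350, 725, 725, 575 → max 725
A5 regrets: 825, 225, 175, 475, 0 → max 825
A6 regrets: 100, 150, 0, 0, 500 → max 500
Smallest max regret = 275 → A1.

A1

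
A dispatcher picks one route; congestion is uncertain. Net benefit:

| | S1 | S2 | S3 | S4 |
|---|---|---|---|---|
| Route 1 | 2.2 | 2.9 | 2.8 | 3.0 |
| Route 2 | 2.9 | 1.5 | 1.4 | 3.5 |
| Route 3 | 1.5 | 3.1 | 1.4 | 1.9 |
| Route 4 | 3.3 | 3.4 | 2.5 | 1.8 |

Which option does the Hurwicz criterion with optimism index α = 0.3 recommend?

Route 1

Route 1: 0.3·3.0 + 0.7·2.2 = 2.44
Route 2: 0.3·3.5 + 0.7·1.4 = 2.03
Route 3: 0.3·3.1 + 0.7·1.4 = 1.91
Route 4: 0.3·3.4 + 0.7·1.8 = 2.28
Highest Hurwicz score = 2.44 → Route 1.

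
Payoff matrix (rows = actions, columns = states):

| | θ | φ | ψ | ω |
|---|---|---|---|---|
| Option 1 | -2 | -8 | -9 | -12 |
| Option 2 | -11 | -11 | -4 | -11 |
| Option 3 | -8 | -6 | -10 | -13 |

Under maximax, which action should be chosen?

Row maxima: Option 1=-2, Option 2=-4, Option 3=-6
Best best-case = -2 → Option 1.

Option 1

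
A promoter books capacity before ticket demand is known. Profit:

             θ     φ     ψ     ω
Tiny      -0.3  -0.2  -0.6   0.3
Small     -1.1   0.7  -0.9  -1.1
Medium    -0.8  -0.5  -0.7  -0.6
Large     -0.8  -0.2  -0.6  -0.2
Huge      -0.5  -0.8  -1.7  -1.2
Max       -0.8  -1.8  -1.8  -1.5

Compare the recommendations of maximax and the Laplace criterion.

Row maxima: Tiny=0.3, Small=0.7, Medium=-0.5, Large=-0.2, Huge=-0.5, Max=-0.8
Best best-case = 0.7 → Small.
Row averages: Tiny=-0.2, Small=-0.6, Medium=-0.65, Large=-0.45, Huge=-1.05, Max=-1.475
Highest average = -0.2 → Tiny.

maximax → Small; laplace → Tiny (disagree)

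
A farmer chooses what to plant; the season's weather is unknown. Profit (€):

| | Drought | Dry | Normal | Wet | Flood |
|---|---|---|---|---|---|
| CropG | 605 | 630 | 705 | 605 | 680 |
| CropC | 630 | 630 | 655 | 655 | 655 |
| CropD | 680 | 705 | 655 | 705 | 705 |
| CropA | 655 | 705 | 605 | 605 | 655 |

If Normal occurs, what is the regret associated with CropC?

Best payoff under Normal is 705.
Regret = 705 − 655 = 50.

50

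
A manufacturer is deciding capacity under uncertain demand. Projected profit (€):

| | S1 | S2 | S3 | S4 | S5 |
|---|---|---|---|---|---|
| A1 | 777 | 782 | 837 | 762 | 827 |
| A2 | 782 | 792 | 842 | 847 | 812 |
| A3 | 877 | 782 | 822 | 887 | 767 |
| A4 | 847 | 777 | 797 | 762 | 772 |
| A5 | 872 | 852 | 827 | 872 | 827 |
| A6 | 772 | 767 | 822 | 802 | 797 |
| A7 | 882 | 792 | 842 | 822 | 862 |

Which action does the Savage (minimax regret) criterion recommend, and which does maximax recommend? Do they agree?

minimax regret → A5; maximax → A3 (disagree)

Column bests: S1=882, S2=852, S3=842, S4=887, S5=862.
A1 regrets: 105, 70, 5, 125, 35 → max 125
A2 regrets: 100, 60, 0, 40, 50 → max 100
A3 regrets: 5, 70, 20, 0, 95 → max 95
A4 regrets: 35, 75, 45, 125, 90 → max 125
A5 regrets: 10, 0, 15, 15, 35 → max 35
A6 regrets: 110, 85, 20, 85, 65 → max 110
A7 regrets: 0, 60, 0, 65, 0 → max 65
Smallest max regret = 35 → A5.
Row maxima: A1=837, A2=847, A3=887, A4=847, A5=872, A6=822, A7=882
Best best-case = 887 → A3.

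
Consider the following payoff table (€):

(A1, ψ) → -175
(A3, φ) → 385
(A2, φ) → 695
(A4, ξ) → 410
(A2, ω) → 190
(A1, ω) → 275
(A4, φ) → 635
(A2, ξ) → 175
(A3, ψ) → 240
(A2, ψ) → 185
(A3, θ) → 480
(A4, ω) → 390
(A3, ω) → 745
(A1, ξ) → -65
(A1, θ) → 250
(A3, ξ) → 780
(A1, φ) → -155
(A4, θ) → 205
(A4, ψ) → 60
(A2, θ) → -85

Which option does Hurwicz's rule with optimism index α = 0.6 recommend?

A3

A1: 0.6·275 + 0.4·(-175) = 95
A2: 0.6·695 + 0.4·(-85) = 383
A3: 0.6·780 + 0.4·240 = 564
A4: 0.6·635 + 0.4·60 = 405
Highest Hurwicz score = 564 → A3.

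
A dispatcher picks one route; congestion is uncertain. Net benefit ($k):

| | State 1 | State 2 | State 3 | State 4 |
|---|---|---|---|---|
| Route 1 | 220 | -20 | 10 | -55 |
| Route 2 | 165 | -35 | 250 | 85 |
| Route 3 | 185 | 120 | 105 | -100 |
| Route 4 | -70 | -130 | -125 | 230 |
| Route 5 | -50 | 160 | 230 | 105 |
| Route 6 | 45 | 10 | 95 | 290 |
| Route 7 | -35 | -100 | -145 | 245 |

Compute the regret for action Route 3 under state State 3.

Best payoff under State 3 is 250.
Regret = 250 − 105 = 145.

145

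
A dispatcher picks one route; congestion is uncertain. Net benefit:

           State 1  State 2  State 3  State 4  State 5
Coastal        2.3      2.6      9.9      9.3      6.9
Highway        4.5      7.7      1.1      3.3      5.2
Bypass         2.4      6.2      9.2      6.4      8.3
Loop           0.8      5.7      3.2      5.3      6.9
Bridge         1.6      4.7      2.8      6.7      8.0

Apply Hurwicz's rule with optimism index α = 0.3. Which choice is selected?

Coastal

Coastal: 0.3·9.9 + 0.7·2.3 = 4.58
Highway: 0.3·7.7 + 0.7·1.1 = 3.08
Bypass: 0.3·9.2 + 0.7·2.4 = 4.44
Loop: 0.3·6.9 + 0.7·0.8 = 2.63
Bridge: 0.3·8.0 + 0.7·1.6 = 3.52
Highest Hurwicz score = 4.58 → Coastal.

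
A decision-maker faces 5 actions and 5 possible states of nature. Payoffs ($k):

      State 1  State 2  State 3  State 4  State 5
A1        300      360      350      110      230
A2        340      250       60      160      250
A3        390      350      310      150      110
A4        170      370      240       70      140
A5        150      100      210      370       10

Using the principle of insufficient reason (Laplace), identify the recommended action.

Row averages: A1=270, A2=212, A3=262, A4=198, A5=168
Highest average = 270 → A1.

A1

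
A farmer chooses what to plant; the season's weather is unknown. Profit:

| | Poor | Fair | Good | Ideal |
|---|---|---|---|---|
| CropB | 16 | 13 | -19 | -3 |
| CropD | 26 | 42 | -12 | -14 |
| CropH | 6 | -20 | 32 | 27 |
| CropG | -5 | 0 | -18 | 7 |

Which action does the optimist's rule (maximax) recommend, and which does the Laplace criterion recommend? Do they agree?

Row maxima: CropB=16, CropD=42, CropH=32, CropG=7
Best best-case = 42 → CropD.
Row averages: CropB=1.75, CropD=10.5, CropH=11.25, CropG=-4
Highest average = 11.25 → CropH.

maximax → CropD; laplace → CropH (disagree)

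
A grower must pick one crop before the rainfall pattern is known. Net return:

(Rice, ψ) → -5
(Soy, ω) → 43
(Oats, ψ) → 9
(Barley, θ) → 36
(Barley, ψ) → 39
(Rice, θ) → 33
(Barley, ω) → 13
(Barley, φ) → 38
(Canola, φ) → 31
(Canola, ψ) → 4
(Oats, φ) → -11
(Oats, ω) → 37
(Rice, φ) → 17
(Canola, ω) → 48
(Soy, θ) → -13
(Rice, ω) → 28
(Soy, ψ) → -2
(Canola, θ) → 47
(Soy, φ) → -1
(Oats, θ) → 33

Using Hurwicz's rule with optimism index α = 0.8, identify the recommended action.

Soy: 0.8·43 + 0.2·(-13) = 31.8
Barley: 0.8·39 + 0.2·13 = 33.8
Rice: 0.8·33 + 0.2·(-5) = 25.4
Oats: 0.8·37 + 0.2·(-11) = 27.4
Canola: 0.8·48 + 0.2·4 = 39.2
Highest Hurwicz score = 39.2 → Canola.

Canola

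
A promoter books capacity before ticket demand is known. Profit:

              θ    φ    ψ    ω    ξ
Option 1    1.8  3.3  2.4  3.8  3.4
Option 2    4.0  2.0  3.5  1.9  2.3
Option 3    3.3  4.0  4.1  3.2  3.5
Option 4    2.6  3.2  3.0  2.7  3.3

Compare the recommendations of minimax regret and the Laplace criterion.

minimax regret → Option 3; laplace → Option 3 (agree)

Column bests: θ=4.0, φ=4.0, ψ=4.1, ω=3.8, ξ=3.5.
Option 1 regrets: 2.2, 0.7, 1.7, 0.0, 0.1 → max 2.2
Option 2 regrets: 0.0, 2.0, 0.6, 1.9, 1.2 → max 2.0
Option 3 regrets: 0.7, 0.0, 0.0, 0.6, 0.0 → max 0.7
Option 4 regrets: 1.4, 0.8, 1.1, 1.1, 0.2 → max 1.4
Smallest max regret = 0.7 → Option 3.
Row averages: Option 1=2.94, Option 2=2.74, Option 3=3.62, Option 4=2.96
Highest average = 3.62 → Option 3.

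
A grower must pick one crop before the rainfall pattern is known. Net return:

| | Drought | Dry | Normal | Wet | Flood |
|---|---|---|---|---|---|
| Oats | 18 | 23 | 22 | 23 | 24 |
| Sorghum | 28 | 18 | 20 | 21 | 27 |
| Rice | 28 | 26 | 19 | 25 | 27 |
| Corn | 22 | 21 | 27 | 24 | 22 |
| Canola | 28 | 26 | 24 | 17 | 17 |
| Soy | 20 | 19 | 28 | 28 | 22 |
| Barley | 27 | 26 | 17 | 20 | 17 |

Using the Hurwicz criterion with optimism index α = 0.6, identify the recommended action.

Corn

Oats: 0.6·24 + 0.4·18 = 21.6
Sorghum: 0.6·28 + 0.4·18 = 24
Rice: 0.6·28 + 0.4·19 = 24.4
Corn: 0.6·27 + 0.4·21 = 24.6
Canola: 0.6·28 + 0.4·17 = 23.6
Soy: 0.6·28 + 0.4·19 = 24.4
Barley: 0.6·27 + 0.4·17 = 23
Highest Hurwicz score = 24.6 → Corn.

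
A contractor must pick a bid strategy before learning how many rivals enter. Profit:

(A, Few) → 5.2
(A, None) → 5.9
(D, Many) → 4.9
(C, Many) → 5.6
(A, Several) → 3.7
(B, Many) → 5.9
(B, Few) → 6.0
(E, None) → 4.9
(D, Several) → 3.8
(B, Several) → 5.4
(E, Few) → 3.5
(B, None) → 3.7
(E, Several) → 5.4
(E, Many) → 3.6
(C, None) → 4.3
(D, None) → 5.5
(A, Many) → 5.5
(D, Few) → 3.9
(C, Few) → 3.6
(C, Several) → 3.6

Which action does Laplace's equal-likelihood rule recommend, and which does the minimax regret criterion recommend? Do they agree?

Row averages: A=5.075, B=5.25, C=4.275, D=4.525, E=4.35
Highest average = 5.25 → B.
Column bests: None=5.9, Few=6.0, Several=5.4, Many=5.9.
A regrets: 0.0, 0.8, 1.7, 0.4 → max 1.7
B regrets: 2.2, 0.0, 0.0, 0.0 → max 2.2
C regrets: 1.6, 2.4, 1.8, 0.3 → max 2.4
D regrets: 0.4, 2.1, 1.6, 1.0 → max 2.1
E regrets: 1.0, 2.5, 0.0, 2.3 → max 2.5
Smallest max regret = 1.7 → A.

laplace → B; minimax regret → A (disagree)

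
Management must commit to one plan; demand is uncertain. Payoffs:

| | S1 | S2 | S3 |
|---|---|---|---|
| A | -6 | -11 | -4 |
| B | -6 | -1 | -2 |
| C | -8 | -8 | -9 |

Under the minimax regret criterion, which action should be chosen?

Column bests: S1=-6, S2=-1, S3=-2.
A regrets: 0, 10, 2 → max 10
B regrets: 0, 0, 0 → max 0
C regrets: 2, 7, 7 → max 7
Smallest max regret = 0 → B.

B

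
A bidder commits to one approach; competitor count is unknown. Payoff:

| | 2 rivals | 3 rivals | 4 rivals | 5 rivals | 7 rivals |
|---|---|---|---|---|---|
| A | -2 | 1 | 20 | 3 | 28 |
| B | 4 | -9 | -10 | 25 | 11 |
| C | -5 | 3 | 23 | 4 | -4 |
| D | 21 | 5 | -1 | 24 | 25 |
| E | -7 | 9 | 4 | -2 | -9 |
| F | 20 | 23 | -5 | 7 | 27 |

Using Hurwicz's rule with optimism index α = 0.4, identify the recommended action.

A: 0.4·28 + 0.6·(-2) = 10
B: 0.4·25 + 0.6·(-10) = 4
C: 0.4·23 + 0.6·(-5) = 6.2
D: 0.4·25 + 0.6·(-1) = 9.4
E: 0.4·9 + 0.6·(-9) = -1.8
F: 0.4·27 + 0.6·(-5) = 7.8
Highest Hurwicz score = 10 → A.

A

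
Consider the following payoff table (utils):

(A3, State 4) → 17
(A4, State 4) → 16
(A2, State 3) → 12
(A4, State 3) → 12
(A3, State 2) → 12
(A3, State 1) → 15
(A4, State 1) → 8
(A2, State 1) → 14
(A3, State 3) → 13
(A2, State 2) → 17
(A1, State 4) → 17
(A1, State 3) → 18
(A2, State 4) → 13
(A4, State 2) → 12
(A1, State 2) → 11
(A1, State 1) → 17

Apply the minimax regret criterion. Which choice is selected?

Column bests: State 1=17, State 2=17, State 3=18, State 4=17.
A1 regrets: 0, 6, 0, 0 → max 6
A2 regrets: 3, 0, 6, 4 → max 6
A3 regrets: 2, 5, 5, 0 → max 5
A4 regrets: 9, 5, 6, 1 → max 9
Smallest max regret = 5 → A3.

A3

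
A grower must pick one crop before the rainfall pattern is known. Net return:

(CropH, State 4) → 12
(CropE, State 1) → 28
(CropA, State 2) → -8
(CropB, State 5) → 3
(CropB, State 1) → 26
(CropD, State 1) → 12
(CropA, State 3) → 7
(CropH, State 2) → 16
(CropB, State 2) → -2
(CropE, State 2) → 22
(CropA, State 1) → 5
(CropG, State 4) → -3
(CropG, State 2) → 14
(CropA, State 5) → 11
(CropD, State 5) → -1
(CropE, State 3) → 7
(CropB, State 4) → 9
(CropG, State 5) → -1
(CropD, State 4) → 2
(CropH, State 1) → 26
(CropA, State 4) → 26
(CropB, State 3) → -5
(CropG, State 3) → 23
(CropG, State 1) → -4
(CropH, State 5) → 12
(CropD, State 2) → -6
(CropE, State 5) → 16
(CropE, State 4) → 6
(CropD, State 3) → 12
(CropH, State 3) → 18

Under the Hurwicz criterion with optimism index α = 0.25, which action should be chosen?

CropH

CropB: 0.25·26 + 0.75·(-5) = 2.75
CropA: 0.25·26 + 0.75·(-8) = 0.5
CropG: 0.25·23 + 0.75·(-4) = 2.75
CropE: 0.25·28 + 0.75·6 = 11.5
CropH: 0.25·26 + 0.75·12 = 15.5
CropD: 0.25·12 + 0.75·(-6) = -1.5
Highest Hurwicz score = 15.5 → CropH.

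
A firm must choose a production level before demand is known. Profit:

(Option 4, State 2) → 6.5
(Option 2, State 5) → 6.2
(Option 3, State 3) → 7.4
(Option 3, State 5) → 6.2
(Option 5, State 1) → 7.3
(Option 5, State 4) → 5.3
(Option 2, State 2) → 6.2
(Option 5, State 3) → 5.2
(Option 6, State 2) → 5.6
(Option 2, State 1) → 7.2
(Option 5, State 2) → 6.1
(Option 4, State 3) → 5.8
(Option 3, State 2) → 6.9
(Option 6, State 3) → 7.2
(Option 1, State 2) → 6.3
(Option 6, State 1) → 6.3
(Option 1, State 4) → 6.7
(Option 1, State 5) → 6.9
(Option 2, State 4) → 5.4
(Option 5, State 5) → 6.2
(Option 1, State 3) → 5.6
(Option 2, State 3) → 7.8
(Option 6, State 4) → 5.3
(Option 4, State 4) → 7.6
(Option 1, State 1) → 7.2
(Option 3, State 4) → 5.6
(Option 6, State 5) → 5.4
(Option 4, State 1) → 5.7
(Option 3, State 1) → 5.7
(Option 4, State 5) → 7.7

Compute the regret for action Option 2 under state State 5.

Best payoff under State 5 is 7.7.
Regret = 7.7 − 6.2 = 1.5.

1.5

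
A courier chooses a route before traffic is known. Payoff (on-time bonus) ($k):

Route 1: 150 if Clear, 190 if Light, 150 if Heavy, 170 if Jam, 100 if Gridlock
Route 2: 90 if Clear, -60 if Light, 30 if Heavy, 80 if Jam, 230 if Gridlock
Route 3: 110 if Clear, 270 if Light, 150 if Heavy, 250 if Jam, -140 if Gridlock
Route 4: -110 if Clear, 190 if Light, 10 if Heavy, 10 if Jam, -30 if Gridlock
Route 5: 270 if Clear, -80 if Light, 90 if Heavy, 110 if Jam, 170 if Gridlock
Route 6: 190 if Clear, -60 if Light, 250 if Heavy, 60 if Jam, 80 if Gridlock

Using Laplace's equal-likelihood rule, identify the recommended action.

Route 1

Row averages: Route 1=152, Route 2=74, Route 3=128, Route 4=14, Route 5=112, Route 6=104
Highest average = 152 → Route 1.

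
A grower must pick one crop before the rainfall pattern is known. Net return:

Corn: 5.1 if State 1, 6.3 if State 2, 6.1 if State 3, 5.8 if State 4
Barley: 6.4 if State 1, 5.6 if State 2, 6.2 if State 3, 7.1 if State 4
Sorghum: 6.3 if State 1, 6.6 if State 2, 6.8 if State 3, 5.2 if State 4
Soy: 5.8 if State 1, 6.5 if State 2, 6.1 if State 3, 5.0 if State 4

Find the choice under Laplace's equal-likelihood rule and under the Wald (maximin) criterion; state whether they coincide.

Row averages: Corn=5.825, Barley=6.325, Sorghum=6.225, Soy=5.85
Highest average = 6.325 → Barley.
Row minima: Corn=5.1, Barley=5.6, Sorghum=5.2, Soy=5.0
Best worst-case = 5.6 → Barley.

laplace → Barley; maximin → Barley (agree)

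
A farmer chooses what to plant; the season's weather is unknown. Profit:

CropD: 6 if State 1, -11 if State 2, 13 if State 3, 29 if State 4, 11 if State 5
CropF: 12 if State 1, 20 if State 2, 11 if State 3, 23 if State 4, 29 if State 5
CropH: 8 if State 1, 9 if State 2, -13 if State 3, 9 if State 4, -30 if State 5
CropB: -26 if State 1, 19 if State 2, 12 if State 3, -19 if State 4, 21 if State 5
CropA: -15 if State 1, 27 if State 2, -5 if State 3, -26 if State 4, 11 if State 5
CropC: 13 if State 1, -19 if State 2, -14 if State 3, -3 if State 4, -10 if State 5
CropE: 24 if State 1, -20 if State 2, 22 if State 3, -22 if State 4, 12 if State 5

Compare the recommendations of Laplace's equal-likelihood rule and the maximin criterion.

laplace → CropF; maximin → CropF (agree)

Row averages: CropD=9.6, CropF=19, CropH=-3.4, CropB=1.4, CropA=-1.6, CropC=-6.6, CropE=3.2
Highest average = 19 → CropF.
Row minima: CropD=-11, CropF=11, CropH=-30, CropB=-26, CropA=-26, CropC=-19, CropE=-22
Best worst-case = 11 → CropF.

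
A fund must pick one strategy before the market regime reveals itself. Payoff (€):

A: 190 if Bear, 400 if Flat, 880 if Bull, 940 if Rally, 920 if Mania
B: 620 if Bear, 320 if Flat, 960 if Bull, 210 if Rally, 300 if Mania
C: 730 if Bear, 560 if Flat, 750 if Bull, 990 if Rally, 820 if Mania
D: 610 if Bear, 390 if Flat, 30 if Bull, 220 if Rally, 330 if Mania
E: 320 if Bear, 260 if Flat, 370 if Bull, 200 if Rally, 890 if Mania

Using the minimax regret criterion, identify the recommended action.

Column bests: Bear=730, Flat=560, Bull=960, Rally=990, Mania=920.
A regrets: 540, 160, 80, 50, 0 → max 540
B regrets: 110, 240, 0, 780, 620 → max 780
C regrets: 0, 0, 210, 0, 100 → max 210
D regrets: 120, 170, 930, 770, 590 → max 930
E regrets: 410, 300, 590, 790, 30 → max 790
Smallest max regret = 210 → C.

C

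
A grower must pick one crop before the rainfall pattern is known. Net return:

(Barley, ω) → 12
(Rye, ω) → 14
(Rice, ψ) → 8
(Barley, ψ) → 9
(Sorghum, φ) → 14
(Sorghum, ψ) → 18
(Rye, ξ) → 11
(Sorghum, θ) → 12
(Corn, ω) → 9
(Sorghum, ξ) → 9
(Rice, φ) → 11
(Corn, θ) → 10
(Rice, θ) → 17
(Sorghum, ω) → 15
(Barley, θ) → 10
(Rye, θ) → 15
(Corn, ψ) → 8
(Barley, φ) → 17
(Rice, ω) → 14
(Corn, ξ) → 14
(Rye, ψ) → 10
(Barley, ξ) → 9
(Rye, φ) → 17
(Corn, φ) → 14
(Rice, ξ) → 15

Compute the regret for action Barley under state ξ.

6

Best payoff under ξ is 15.
Regret = 15 − 9 = 6.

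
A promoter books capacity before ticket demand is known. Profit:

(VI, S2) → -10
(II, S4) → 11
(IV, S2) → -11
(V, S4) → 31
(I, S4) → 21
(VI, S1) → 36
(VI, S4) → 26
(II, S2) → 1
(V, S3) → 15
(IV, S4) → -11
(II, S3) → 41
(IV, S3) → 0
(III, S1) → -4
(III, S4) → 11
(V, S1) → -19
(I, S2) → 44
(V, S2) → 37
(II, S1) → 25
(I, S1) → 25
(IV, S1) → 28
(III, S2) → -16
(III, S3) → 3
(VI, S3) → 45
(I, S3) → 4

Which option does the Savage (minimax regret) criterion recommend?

I

Column bests: S1=36, S2=44, S3=45, S4=31.
I regrets: 11, 0, 41, 10 → max 41
II regrets: 11, 43, 4, 20 → max 43
III regrets: 40, 60, 42, 20 → max 60
IV regrets: 8, 55, 45, 42 → max 55
V regrets: 55, 7, 30, 0 → max 55
VI regrets: 0, 54, 0, 5 → max 54
Smallest max regret = 41 → I.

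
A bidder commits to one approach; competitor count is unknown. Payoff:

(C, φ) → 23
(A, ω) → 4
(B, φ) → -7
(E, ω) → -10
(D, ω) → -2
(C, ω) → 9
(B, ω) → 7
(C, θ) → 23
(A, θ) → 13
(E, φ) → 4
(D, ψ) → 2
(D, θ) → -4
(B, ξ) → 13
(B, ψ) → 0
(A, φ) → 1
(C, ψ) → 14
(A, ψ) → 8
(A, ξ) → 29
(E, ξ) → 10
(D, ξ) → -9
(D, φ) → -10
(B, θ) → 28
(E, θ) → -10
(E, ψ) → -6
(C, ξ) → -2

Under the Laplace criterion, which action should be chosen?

C

Row averages: A=11, B=8.2, C=13.4, D=-4.6, E=-2.4
Highest average = 13.4 → C.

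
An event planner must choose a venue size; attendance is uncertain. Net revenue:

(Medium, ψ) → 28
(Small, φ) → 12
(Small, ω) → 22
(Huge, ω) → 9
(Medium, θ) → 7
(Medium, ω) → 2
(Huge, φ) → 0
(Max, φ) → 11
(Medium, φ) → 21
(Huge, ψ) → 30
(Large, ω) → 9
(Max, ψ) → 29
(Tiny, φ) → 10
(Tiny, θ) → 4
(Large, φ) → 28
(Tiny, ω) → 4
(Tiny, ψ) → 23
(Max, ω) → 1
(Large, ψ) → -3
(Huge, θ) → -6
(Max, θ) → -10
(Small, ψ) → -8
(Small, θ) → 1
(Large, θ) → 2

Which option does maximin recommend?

Tiny

Row minima: Tiny=4, Small=-8, Medium=2, Large=-3, Huge=-6, Max=-10
Best worst-case = 4 → Tiny.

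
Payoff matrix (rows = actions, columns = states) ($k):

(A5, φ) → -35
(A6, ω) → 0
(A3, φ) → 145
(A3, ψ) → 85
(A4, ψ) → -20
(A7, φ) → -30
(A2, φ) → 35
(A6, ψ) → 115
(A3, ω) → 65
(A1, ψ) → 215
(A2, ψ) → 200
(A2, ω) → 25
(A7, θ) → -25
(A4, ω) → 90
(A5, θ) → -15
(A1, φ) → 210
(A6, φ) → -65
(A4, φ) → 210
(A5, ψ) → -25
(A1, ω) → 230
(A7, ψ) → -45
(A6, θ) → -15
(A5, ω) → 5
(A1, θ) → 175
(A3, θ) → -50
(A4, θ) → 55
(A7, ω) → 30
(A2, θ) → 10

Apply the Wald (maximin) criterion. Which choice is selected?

A1

Row minima: A1=175, A2=10, A3=-50, A4=-20, A5=-35, A6=-65, A7=-45
Best worst-case = 175 → A1.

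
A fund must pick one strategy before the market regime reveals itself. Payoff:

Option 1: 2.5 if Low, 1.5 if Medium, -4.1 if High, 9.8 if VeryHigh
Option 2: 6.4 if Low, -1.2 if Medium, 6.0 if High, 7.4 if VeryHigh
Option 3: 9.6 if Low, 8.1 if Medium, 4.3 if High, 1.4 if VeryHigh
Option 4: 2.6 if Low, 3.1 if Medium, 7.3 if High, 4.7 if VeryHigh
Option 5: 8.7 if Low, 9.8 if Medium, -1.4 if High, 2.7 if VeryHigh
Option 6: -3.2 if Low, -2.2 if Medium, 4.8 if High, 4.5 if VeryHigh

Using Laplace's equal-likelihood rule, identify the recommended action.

Row averages: Option 1=2.425, Option 2=4.65, Option 3=5.85, Option 4=4.425, Option 5=4.95, Option 6=0.975
Highest average = 5.85 → Option 3.

Option 3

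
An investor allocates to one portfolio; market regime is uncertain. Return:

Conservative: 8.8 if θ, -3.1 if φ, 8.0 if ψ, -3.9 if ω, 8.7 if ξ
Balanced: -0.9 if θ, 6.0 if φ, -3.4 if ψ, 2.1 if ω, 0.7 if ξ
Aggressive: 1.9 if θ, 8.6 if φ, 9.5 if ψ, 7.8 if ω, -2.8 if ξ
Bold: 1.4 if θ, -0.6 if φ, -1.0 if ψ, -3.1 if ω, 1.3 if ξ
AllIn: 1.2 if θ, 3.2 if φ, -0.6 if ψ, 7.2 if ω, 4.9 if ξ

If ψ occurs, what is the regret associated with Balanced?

Best payoff under ψ is 9.5.
Regret = 9.5 − (-3.4) = 12.9.

12.9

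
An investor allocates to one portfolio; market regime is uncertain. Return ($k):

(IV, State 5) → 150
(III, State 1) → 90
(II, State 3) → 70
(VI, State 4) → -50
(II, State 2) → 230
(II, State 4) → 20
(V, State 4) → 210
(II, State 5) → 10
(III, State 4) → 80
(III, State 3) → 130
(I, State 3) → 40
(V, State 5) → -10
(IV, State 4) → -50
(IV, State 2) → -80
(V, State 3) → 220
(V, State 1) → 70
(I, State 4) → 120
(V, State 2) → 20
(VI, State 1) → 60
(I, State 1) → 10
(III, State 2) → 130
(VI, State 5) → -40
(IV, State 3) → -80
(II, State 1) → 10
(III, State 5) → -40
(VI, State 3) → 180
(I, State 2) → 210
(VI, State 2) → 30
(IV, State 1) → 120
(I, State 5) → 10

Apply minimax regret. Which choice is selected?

I

Column bests: State 1=120, State 2=230, State 3=220, State 4=210, State 5=150.
I regrets: 110, 20, 180, 90, 140 → max 180
II regrets: 110, 0, 150, 190, 140 → max 190
III regrets: 30, 100, 90, 130, 190 → max 190
IV regrets: 0, 310, 300, 260, 0 → max 310
V regrets: 50, 210, 0, 0, 160 → max 210
VI regrets: 60, 200, 40, 260, 190 → max 260
Smallest max regret = 180 → I.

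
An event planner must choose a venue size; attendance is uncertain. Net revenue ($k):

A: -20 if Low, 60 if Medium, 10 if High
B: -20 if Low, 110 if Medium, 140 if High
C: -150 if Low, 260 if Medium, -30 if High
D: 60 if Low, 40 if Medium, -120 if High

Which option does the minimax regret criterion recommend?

Column bests: Low=60, Medium=260, High=140.
A regrets: 80, 200, 130 → max 200
B regrets: 80, 150, 0 → max 150
C regrets: 210, 0, 170 → max 210
D regrets: 0, 220, 260 → max 260
Smallest max regret = 150 → B.

B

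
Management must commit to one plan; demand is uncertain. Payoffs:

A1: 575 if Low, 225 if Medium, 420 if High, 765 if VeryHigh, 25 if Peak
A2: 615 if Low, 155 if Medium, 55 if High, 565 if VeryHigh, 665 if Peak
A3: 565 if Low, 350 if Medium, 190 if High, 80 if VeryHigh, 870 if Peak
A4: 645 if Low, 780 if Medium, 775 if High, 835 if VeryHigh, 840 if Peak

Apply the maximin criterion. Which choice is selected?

Row minima: A1=25, A2=55, A3=80, A4=645
Best worst-case = 645 → A4.

A4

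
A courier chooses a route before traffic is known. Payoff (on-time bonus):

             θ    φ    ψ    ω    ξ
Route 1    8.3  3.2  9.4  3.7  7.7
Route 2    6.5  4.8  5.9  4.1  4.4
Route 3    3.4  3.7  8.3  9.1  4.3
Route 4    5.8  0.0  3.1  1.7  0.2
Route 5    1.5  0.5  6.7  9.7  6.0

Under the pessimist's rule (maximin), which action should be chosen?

Route 2

Row minima: Route 1=3.2, Route 2=4.1, Route 3=3.4, Route 4=0.0, Route 5=0.5
Best worst-case = 4.1 → Route 2.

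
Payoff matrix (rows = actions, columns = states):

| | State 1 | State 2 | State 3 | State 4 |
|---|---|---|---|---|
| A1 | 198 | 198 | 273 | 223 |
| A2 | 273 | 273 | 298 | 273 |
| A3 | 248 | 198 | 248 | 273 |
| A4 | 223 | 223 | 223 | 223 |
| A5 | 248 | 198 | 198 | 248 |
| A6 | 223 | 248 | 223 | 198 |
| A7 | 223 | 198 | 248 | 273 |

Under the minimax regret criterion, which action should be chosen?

A2

Column bests: State 1=273, State 2=273, State 3=298, State 4=273.
A1 regrets: 75, 75, 25, 50 → max 75
A2 regrets: 0, 0, 0, 0 → max 0
A3 regrets: 25, 75, 50, 0 → max 75
A4 regrets: 50, 50, 75, 50 → max 75
A5 regrets: 25, 75, 100, 25 → max 100
A6 regrets: 50, 25, 75, 75 → max 75
A7 regrets: 50, 75, 50, 0 → max 75
Smallest max regret = 0 → A2.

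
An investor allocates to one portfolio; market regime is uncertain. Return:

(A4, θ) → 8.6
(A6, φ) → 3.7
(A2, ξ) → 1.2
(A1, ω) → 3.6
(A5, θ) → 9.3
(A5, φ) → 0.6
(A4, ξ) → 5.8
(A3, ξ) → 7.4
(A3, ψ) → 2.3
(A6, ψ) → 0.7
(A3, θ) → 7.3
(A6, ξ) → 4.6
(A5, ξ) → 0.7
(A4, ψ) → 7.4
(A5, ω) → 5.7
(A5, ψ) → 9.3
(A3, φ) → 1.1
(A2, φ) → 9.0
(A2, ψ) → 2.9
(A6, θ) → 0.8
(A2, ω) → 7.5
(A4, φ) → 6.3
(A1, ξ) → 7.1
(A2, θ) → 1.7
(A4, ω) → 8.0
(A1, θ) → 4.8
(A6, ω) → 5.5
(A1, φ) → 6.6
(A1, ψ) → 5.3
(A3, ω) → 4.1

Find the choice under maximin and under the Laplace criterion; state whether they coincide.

Row minima: A1=3.6, A2=1.2, A3=1.1, A4=5.8, A5=0.6, A6=0.7
Best worst-case = 5.8 → A4.
Row averages: A1=5.48, A2=4.46, A3=4.44, A4=7.22, A5=5.12, A6=3.06
Highest average = 7.22 → A4.

maximin → A4; laplace → A4 (agree)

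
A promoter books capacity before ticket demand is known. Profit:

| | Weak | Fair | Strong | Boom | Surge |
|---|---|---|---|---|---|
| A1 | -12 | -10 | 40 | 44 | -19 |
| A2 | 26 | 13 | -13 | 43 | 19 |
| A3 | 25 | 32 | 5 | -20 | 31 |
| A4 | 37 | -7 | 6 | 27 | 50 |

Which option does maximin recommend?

A4

Row minima: A1=-19, A2=-13, A3=-20, A4=-7
Best worst-case = -7 → A4.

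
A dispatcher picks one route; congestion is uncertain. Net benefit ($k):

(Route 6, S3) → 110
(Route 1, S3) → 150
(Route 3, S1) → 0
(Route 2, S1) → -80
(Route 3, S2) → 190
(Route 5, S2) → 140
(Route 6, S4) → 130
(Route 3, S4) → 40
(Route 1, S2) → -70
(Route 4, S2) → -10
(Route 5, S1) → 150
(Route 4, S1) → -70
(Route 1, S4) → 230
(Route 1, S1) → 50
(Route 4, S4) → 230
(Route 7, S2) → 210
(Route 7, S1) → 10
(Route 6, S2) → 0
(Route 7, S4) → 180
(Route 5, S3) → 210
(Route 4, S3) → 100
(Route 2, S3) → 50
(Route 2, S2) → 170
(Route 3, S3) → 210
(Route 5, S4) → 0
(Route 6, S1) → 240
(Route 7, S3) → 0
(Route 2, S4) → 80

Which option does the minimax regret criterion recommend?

Route 6

Column bests: S1=240, S2=210, S3=210, S4=230.
Route 1 regrets: 190, 280, 60, 0 → max 280
Route 2 regrets: 320, 40, 160, 150 → max 320
Route 3 regrets: 240, 20, 0, 190 → max 240
Route 4 regrets: 310, 220, 110, 0 → max 310
Route 5 regrets: 90, 70, 0, 230 → max 230
Route 6 regrets: 0, 210, 100, 100 → max 210
Route 7 regrets: 230, 0, 210, 50 → max 230
Smallest max regret = 210 → Route 6.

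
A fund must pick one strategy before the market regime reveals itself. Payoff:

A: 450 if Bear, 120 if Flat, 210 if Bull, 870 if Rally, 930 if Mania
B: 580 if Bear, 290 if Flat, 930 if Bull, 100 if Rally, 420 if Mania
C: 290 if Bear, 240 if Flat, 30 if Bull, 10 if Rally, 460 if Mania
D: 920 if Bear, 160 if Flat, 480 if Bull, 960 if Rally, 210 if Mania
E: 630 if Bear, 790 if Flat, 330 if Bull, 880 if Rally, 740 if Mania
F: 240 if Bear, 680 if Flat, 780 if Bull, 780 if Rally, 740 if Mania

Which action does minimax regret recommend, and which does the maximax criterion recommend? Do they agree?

minimax regret → E; maximax → D (disagree)

Column bests: Bear=920, Flat=790, Bull=930, Rally=960, Mania=930.
A regrets: 470, 670, 720, 90, 0 → max 720
B regrets: 340, 500, 0, 860, 510 → max 860
C regrets: 630, 550, 900, 950, 470 → max 950
D regrets: 0, 630, 450, 0, 720 → max 720
E regrets: 290, 0, 600, 80, 190 → max 600
F regrets: 680, 110, 150, 180, 190 → max 680
Smallest max regret = 600 → E.
Row maxima: A=930, B=930, C=460, D=960, E=880, F=780
Best best-case = 960 → D.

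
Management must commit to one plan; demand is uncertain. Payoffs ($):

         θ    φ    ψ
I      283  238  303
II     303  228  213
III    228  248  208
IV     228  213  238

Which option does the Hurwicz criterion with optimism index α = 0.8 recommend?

I: 0.8·303 + 0.2·238 = 290
II: 0.8·303 + 0.2·213 = 285
III: 0.8·248 + 0.2·208 = 240
IV: 0.8·238 + 0.2·213 = 233
Highest Hurwicz score = 290 → I.

I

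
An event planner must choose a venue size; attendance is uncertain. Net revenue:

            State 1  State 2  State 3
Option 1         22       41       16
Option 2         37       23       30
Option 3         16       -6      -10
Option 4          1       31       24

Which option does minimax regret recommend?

Column bests: State 1=37, State 2=41, State 3=30.
Option 1 regrets: 15, 0, 14 → max 15
Option 2 regrets: 0, 18, 0 → max 18
Option 3 regrets: 21, 47, 40 → max 47
Option 4 regrets: 36, 10, 6 → max 36
Smallest max regret = 15 → Option 1.

Option 1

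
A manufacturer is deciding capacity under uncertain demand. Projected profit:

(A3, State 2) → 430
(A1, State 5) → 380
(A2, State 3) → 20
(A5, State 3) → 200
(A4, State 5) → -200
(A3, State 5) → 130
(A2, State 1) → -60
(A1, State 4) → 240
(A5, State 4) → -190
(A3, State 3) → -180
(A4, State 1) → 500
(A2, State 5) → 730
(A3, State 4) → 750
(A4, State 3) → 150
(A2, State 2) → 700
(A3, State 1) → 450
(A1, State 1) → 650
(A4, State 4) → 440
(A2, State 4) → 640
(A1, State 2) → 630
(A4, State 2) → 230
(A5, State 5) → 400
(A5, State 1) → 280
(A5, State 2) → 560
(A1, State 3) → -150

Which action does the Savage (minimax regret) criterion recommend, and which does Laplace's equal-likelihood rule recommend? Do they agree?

Column bests: State 1=650, State 2=700, State 3=200, State 4=750, State 5=730.
A1 regrets: 0, 70, 350, 510, 350 → max 510
A2 regrets: 710, 0, 180, 110, 0 → max 710
A3 regrets: 200, 270, 380, 0, 600 → max 600
A4 regrets: 150, 470, 50, 310, 930 → max 930
A5 regrets: 370, 140, 0, 940, 330 → max 940
Smallest max regret = 510 → A1.
Row averages: A1=350, A2=406, A3=316, A4=224, A5=250
Highest average = 406 → A2.

minimax regret → A1; laplace → A2 (disagree)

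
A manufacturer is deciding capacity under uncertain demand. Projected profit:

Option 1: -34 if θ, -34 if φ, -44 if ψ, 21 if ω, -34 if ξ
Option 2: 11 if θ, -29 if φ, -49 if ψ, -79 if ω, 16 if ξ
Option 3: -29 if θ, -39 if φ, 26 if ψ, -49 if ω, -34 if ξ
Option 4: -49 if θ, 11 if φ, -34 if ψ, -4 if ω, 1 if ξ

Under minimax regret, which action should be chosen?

Option 4

Column bests: θ=11, φ=11, ψ=26, ω=21, ξ=16.
Option 1 regrets: 45, 45, 70, 0, 50 → max 70
Option 2 regrets: 0, 40, 75, 100, 0 → max 100
Option 3 regrets: 40, 50, 0, 70, 50 → max 70
Option 4 regrets: 60, 0, 60, 25, 15 → max 60
Smallest max regret = 60 → Option 4.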